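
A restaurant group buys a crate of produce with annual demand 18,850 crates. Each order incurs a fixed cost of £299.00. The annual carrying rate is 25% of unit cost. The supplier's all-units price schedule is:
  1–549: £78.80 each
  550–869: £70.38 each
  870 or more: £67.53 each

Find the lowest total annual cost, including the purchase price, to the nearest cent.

TC* ≈ £1,286,762.72

Holding cost per unit per year at price C is H = 0.25·C.
Candidates are each tier's EOQ (if it falls in that tier) and each price-break quantity.
Tier 1 (£78.80): EOQ = 756.4 exceeds tier's upper bound 549, so this tier is dominated.
EOQ at £70.38 = 800.4 (feasible in tier 2): TC = 18,850×£70.38 + (18,850/800.4)×299 + (800.4/2)×0.25×£70.38 = £1,340,746.19.
EOQ at £67.53 = 817.1 < 870, so use break Q=870: TC = 18,850×£67.53 + (18,850/870.0)×299 + (870.0/2)×0.25×£67.53 = £1,286,762.72.
Lowest total cost among the candidates is at Q = 870.0.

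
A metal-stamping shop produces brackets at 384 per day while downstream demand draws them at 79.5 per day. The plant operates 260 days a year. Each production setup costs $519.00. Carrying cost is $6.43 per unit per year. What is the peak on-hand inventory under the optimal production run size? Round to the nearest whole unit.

I_max ≈ 1,627 brackets

Annual demand D = 79.5 × 260 = 20,670.
Production build-up factor (1 − d/p) = 1 − 79.5/384 = 0.7930.
Q* = √(2DS / (H(1 − d/p))) = √(2 × 20,670 × 519 / (6.43 × 0.7930)).
= √(21,455,460 / 5.0988) ≈ 2051.329.
Maximum inventory = Q*(1 − d/p) = 2051.329 × 0.7930 ≈ 1626.640.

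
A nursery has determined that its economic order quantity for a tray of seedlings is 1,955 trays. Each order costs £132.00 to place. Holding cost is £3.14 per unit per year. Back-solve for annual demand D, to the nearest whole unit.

The basic EOQ model gives Q* = √(2DS/H); rearrange for the unknown.
From Q* = √(2DS/H): D = Q*²H / (2S) = 1,955² × 3.14 / (2 × 132) = 45458.934.

D ≈ 45,459 trays per year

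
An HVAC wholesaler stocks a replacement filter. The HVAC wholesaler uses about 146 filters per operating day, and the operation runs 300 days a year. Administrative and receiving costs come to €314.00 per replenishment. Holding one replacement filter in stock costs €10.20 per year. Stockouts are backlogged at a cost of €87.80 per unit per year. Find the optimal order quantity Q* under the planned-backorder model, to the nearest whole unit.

Q* ≈ 1,735 filters

Annual demand D = 146 × 300 = 43,800.
With planned backorders, Q* = √(2DS/H) · √((H+B)/B).
√(2DS/H) = √(2 × 43,800 × 314 / 10.2) = 1642.165.
√((H+B)/B) = √((10.2+87.8)/87.8) = 1.0565.
Q* ≈ 1734.932.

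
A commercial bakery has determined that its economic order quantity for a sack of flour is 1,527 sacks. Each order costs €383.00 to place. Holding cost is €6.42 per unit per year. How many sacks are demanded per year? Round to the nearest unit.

D ≈ 19,543 sacks per year

The basic EOQ model gives Q* = √(2DS/H); rearrange for the unknown.
From Q* = √(2DS/H): D = Q*²H / (2S) = 1,527² × 6.42 / (2 × 383) = 19542.690.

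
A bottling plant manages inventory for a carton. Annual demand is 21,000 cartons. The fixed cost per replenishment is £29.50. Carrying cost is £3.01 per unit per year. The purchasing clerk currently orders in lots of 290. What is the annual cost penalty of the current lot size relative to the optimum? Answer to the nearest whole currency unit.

Extra cost ≈ £641 per year

EOQ = √(2DS/H) = √(2 × 21,000 × 29.5 / 3.01) ≈ 641.58.
Cost at Q* = (D/Q*)S + (Q*/2)H = √(2DSH) ≈ £1,931.16.
Cost at Q = 290: (21,000/290)×29.5 + (290/2)×3.01 = £2,136.21 + £436.45 = £2,572.66.
Excess = £2,572.66 − £1,931.16 = £641.49.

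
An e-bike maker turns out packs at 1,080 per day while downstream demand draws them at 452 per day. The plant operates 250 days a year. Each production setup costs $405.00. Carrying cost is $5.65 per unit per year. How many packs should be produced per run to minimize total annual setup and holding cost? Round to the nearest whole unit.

Q* ≈ 5,278 packs

Annual demand D = 452 × 250 = 113,000.
Production build-up factor (1 − d/p) = 1 − 452/1,080 = 0.5815.
Q* = √(2DS / (H(1 − d/p))) = √(2 × 113,000 × 405 / (5.65 × 0.5815)).
= √(91,530,000 / 3.2854) ≈ 5278.245.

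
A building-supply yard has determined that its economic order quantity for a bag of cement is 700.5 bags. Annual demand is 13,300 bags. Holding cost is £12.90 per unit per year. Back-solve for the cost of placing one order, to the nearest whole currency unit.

S ≈ £238

Invert the EOQ relation Q*² = 2DS/H.
From Q* = √(2DS/H): S = Q*²H / (2D) = 700.5² × 12.9 / (2 × 13,300) = 237.9712.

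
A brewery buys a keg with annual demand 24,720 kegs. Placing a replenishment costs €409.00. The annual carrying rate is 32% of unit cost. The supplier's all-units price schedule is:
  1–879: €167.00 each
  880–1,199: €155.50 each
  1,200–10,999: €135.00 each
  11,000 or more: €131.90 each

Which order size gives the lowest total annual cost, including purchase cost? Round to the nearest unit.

Holding cost per unit per year at price C is H = 0.32·C.
Candidates are each tier's EOQ (if it falls in that tier) and each price-break quantity.
EOQ at €167.00 = 615.1 (feasible in tier 1): TC = 24,720×€167.00 + (24,720/615.1)×409 + (615.1/2)×0.32×€167.00 = €4,161,112.60.
EOQ at €155.50 = 637.5 < 880, so use break Q=880: TC = 24,720×€155.50 + (24,720/880.0)×409 + (880.0/2)×0.32×€155.50 = €3,877,343.58.
EOQ at €135.00 = 684.2 < 1200, so use break Q=1200: TC = 24,720×€135.00 + (24,720/1200.0)×409 + (1200.0/2)×0.32×€135.00 = €3,371,545.40.
EOQ at €131.90 = 692.2 < 11000, so use break Q=11000: TC = 24,720×€131.90 + (24,720/11000.0)×409 + (11000.0/2)×0.32×€131.90 = €3,493,631.13.
Lowest total cost is €3,371,545.40 at Q = 1200.0.

Q* ≈ 1,200 kegs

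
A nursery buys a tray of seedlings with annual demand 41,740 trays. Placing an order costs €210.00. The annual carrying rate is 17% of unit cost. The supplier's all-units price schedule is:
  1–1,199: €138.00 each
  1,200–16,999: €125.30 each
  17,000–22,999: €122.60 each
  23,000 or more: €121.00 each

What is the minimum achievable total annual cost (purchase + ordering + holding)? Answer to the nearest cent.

TC* ≈ €5,250,107.10

Holding cost per unit per year at price C is H = 0.17·C.
Evaluate total cost at each tier's feasible EOQ or, if the EOQ is below the tier, at the tier's minimum quantity.
EOQ at €138.00 = 864.4 (feasible in tier 1): TC = 41,740×€138.00 + (41,740/864.4)×210 + (864.4/2)×0.17×€138.00 = €5,780,399.86.
EOQ at €125.30 = 907.2 < 1200, so use break Q=1200: TC = 41,740×€125.30 + (41,740/1200.0)×210 + (1200.0/2)×0.17×€125.30 = €5,250,107.10.
EOQ at €122.60 = 917.1 < 17000, so use break Q=17000: TC = 41,740×€122.60 + (41,740/17000.0)×210 + (17000.0/2)×0.17×€122.60 = €5,294,996.61.
EOQ at €121.00 = 923.2 < 23000, so use break Q=23000: TC = 41,740×€121.00 + (41,740/23000.0)×210 + (23000.0/2)×0.17×€121.00 = €5,287,476.10.
Lowest total cost among the candidates is at Q = 1200.0.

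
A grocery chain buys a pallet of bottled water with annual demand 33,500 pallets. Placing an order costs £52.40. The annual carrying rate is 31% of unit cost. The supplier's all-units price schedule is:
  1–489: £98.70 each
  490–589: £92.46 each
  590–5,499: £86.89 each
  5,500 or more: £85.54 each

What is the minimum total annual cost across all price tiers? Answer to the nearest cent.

Holding cost per unit per year at price C is H = 0.31·C.
Evaluate total cost at each tier's feasible EOQ or, if the EOQ is below the tier, at the tier's minimum quantity.
EOQ at £98.70 = 338.7 (feasible in tier 1): TC = 33,500×£98.70 + (33,500/338.7)×52.4 + (338.7/2)×0.31×£98.70 = £3,316,814.36.
EOQ at £92.46 = 350.0 < 490, so use break Q=490: TC = 33,500×£92.46 + (33,500/490.0)×52.4 + (490.0/2)×0.31×£92.46 = £3,108,014.79.
EOQ at £86.89 = 361.0 < 590, so use break Q=590: TC = 33,500×£86.89 + (33,500/590.0)×52.4 + (590.0/2)×0.31×£86.89 = £2,921,736.34.
EOQ at £85.54 = 363.9 < 5500, so use break Q=5500: TC = 33,500×£85.54 + (33,500/5500.0)×52.4 + (5500.0/2)×0.31×£85.54 = £2,938,832.01.
Lowest total cost among the candidates is at Q = 590.0.

TC* ≈ £2,921,736.34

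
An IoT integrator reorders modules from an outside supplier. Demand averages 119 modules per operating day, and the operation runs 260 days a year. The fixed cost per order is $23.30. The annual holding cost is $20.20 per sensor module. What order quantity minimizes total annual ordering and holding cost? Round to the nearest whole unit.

Annual demand D = 119 × 260 = 30,940.
EOQ = √(2DS / H) = √(2 × 30,940 × 23.3 / 20.2).
= √(1,441,804 / 20.2) = √71,376.4356 ≈ 267.164.

Q* ≈ 267 modules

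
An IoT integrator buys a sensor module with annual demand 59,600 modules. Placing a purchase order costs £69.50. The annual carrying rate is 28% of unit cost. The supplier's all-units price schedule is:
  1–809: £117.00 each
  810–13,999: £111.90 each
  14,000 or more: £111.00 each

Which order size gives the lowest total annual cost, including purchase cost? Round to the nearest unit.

Holding cost per unit per year at price C is H = 0.28·C.
Evaluate total cost at each tier's feasible EOQ or, if the EOQ is below the tier, at the tier's minimum quantity.
EOQ at £117.00 = 502.9 (feasible in tier 1): TC = 59,600×£117.00 + (59,600/502.9)×69.5 + (502.9/2)×0.28×£117.00 = £6,989,674.13.
EOQ at £111.90 = 514.2 < 810, so use break Q=810: TC = 59,600×£111.90 + (59,600/810.0)×69.5 + (810.0/2)×0.28×£111.90 = £6,687,043.29.
EOQ at £111.00 = 516.3 < 14000, so use break Q=14000: TC = 59,600×£111.00 + (59,600/14000.0)×69.5 + (14000.0/2)×0.28×£111.00 = £6,833,455.87.
Lowest total cost is £6,687,043.29 at Q = 810.0.

Q* ≈ 810 modules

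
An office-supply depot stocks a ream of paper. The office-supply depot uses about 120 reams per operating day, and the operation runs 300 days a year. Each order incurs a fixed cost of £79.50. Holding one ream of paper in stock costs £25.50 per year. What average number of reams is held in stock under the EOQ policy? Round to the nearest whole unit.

Annual demand D = 120 × 300 = 36,000.
EOQ = √(2DS/H) = √(2 × 36,000 × 79.5 / 25.5) ≈ 473.78.
Average inventory = Q*/2 ≈ 473.78 / 2 = 236.892.

Average inventory ≈ 237 reams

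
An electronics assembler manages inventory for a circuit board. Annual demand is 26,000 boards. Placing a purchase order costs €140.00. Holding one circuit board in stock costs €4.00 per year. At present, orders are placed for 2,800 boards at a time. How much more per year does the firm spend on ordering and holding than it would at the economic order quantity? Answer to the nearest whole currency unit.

EOQ = √(2DS/H) = √(2 × 26,000 × 140 / 4) ≈ 1349.07.
Cost at Q* = (D/Q*)S + (Q*/2)H = √(2DSH) ≈ €5,396.30.
Cost at Q = 2,800: (26,000/2,800)×140 + (2,800/2)×4 = €1,300.00 + €5,600.00 = €6,900.00.
Excess = €6,900.00 − €5,396.30 = €1,503.70.

Extra cost ≈ €1,504 per year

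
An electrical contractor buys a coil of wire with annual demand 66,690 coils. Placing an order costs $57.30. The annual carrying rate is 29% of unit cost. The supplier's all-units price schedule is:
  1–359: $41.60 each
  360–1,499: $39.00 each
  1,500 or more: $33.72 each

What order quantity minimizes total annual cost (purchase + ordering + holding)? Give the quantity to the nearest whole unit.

Q* ≈ 1,500 coils

Holding cost per unit per year at price C is H = 0.29·C.
For each price level, check whether its EOQ is feasible; otherwise the best quantity at that price is the breakpoint.
Tier 1 ($41.60): EOQ = 795.9 exceeds tier's upper bound 359, so this tier is dominated.
EOQ at $39.00 = 822.0 (feasible in tier 2): TC = 66,690×$39.00 + (66,690/822.0)×57.3 + (822.0/2)×0.29×$39.00 = $2,610,207.24.
EOQ at $33.72 = 884.1 < 1500, so use break Q=1500: TC = 66,690×$33.72 + (66,690/1500.0)×57.3 + (1500.0/2)×0.29×$33.72 = $2,258,668.46.
Lowest total cost is $2,258,668.46 at Q = 1500.0.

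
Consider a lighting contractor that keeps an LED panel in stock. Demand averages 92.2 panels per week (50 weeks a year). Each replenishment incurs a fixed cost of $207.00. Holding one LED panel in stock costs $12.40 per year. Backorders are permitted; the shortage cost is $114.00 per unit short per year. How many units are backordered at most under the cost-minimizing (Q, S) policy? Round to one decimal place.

S* ≈ 40.5 panels

Annual demand D = 92.2 × 50 = 4,610.
With planned backorders, Q* = √(2DS/H) · √((H+B)/B).
√(2DS/H) = √(2 × 4,610 × 207 / 12.4) = 392.319.
√((H+B)/B) = √((12.4+114)/114) = 1.0530.
Q* ≈ 413.105.
S* = Q* · H/(H+B) = 413.105 × 12.4/126.4 ≈ 40.526.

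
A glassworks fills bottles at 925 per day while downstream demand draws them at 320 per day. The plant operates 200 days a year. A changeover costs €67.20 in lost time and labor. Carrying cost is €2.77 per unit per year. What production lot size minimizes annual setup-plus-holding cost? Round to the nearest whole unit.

Q* ≈ 2,179 bottles

Annual demand D = 320 × 200 = 64,000.
Production build-up factor (1 − d/p) = 1 − 320/925 = 0.6541.
Q* = √(2DS / (H(1 − d/p))) = √(2 × 64,000 × 67.2 / (2.77 × 0.6541)).
= √(8,601,600 / 1.8117) ≈ 2178.928.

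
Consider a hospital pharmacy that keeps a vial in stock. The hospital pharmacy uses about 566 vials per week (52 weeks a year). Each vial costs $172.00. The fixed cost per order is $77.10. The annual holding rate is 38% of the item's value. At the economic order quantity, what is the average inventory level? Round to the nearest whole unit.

Annual demand D = 566 × 52 = 29,432.
Holding cost H = 0.38 × $172.00 = $65.3600 per unit per year.
EOQ = √(2DS/H) = √(2 × 29,432 × 77.1 / 65.36) ≈ 263.51.
Average inventory = Q*/2 ≈ 263.51 / 2 = 131.755.

Average inventory ≈ 132 vials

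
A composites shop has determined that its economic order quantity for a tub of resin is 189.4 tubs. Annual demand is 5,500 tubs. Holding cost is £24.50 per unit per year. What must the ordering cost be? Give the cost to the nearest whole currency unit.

S ≈ £80

The basic EOQ model gives Q* = √(2DS/H); rearrange for the unknown.
From Q* = √(2DS/H): S = Q*²H / (2D) = 189.4² × 24.5 / (2 × 5,500) = 79.8975.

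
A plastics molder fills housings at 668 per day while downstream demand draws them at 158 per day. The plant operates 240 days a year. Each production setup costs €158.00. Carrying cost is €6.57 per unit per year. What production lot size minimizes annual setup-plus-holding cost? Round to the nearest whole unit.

Annual demand D = 158 × 240 = 37,920.
Production build-up factor (1 − d/p) = 1 − 158/668 = 0.7635.
Q* = √(2DS / (H(1 − d/p))) = √(2 × 37,920 × 158 / (6.57 × 0.7635)).
= √(11,982,720 / 5.016) ≈ 1545.604.

Q* ≈ 1,546 housings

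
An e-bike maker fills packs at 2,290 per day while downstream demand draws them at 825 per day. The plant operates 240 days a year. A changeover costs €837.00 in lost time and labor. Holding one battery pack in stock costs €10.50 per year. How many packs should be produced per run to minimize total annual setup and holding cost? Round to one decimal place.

Q* ≈ 7,024.5 packs

Annual demand D = 825 × 240 = 198,000.
Production build-up factor (1 − d/p) = 1 − 825/2,290 = 0.6397.
Q* = √(2DS / (H(1 − d/p))) = √(2 × 198,000 × 837 / (10.5 × 0.6397)).
= √(331,452,000 / 6.7172) ≈ 7024.487.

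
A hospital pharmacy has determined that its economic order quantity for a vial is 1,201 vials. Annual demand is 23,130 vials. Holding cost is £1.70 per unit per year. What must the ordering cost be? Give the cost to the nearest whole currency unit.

S ≈ £53

Invert the EOQ relation Q*² = 2DS/H.
From Q* = √(2DS/H): S = Q*²H / (2D) = 1,201² × 1.7 / (2 × 23,130) = 53.0065.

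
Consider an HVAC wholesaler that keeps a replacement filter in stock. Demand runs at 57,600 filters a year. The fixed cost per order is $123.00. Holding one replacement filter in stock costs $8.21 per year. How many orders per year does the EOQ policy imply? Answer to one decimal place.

Q* = √(2DS/H) = √(2 × 57,600 × 123 / 8.21) ≈ 1313.73.
Orders per year = D / Q* = 57,600 / 1313.73 ≈ 43.845.

N ≈ 43.8 orders per year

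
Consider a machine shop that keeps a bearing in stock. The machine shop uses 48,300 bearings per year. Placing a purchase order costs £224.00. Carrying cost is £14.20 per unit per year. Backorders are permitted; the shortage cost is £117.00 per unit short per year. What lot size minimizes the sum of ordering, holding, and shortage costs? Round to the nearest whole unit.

With planned backorders, Q* = √(2DS/H) · √((H+B)/B).
√(2DS/H) = √(2 × 48,300 × 224 / 14.2) = 1234.435.
√((H+B)/B) = √((14.2+117)/117) = 1.0589.
Q* ≈ 1307.201.

Q* ≈ 1,307 bearings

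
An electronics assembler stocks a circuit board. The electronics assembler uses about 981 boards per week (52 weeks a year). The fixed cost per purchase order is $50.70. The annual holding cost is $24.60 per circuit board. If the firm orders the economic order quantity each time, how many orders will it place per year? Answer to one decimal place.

N ≈ 111.2 orders per year

Annual demand D = 981 × 52 = 51,012.
The optimal lot size = √(2DS/H) = √(2 × 51,012 × 50.7 / 24.6) ≈ 458.55.
Orders per year = D / Q* = 51,012 / 458.55 ≈ 111.246.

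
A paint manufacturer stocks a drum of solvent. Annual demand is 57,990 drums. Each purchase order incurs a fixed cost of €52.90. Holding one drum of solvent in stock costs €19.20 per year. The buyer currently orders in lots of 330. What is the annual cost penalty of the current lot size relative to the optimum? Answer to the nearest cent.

Extra cost ≈ €1,610.47 per year

EOQ = √(2DS/H) = √(2 × 57,990 × 52.9 / 19.2) ≈ 565.29.
Cost at Q* = (D/Q*)S + (Q*/2)H = √(2DSH) ≈ €10,853.50.
Cost at Q = 330: (57,990/330)×52.9 + (330/2)×19.2 = €9,295.97 + €3,168.00 = €12,463.97.
Excess = €12,463.97 − €10,853.50 = €1,610.47.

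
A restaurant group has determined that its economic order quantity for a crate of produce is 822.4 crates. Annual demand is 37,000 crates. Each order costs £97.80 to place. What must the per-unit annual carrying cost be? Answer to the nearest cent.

The basic EOQ model gives Q* = √(2DS/H); rearrange for the unknown.
From Q* = √(2DS/H): H = 2DS / Q*² = 2 × 37,000 × 97.8 / 822.4² = 10.7005.

H ≈ £10.70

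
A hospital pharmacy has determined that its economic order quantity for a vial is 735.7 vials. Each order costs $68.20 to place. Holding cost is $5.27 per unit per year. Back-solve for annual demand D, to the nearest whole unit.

Invert the EOQ relation Q*² = 2DS/H.
From Q* = √(2DS/H): D = Q*²H / (2S) = 735.7² × 5.27 / (2 × 68.2) = 20912.105.

D ≈ 20,912 vials per year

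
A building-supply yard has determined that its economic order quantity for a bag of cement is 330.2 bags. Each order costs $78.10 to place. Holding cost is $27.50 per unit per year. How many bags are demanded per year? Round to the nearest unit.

The basic EOQ model gives Q* = √(2DS/H); rearrange for the unknown.
From Q* = √(2DS/H): D = Q*²H / (2S) = 330.2² × 27.5 / (2 × 78.1) = 19195.782.

D ≈ 19,196 bags per year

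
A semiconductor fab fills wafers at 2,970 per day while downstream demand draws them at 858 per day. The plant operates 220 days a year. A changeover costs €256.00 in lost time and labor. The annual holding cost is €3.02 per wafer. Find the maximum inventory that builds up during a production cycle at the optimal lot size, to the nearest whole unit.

Annual demand D = 858 × 220 = 188,760.
Production build-up factor (1 − d/p) = 1 − 858/2,970 = 0.7111.
Q* = √(2DS / (H(1 − d/p))) = √(2 × 188,760 × 256 / (3.02 × 0.7111)).
= √(96,645,120 / 2.1476) ≈ 6708.382.
Maximum inventory = Q*(1 − d/p) = 6708.382 × 0.7111 ≈ 4770.405.

I_max ≈ 4,770 wafers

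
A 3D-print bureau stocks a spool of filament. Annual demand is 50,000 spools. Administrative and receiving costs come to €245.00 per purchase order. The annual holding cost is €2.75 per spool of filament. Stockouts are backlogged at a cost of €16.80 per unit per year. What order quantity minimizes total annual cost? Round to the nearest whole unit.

With planned backorders, Q* = √(2DS/H) · √((H+B)/B).
√(2DS/H) = √(2 × 50,000 × 245 / 2.75) = 2984.810.
√((H+B)/B) = √((2.75+16.8)/16.8) = 1.0787.
Q* ≈ 3219.848.

Q* ≈ 3,220 spools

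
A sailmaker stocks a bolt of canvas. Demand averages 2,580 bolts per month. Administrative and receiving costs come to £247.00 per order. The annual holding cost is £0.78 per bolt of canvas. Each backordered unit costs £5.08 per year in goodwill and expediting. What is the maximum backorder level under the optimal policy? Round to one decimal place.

S* ≈ 633.0 bolts

Annual demand D = 2,580 × 12 = 30,960.
With planned backorders, Q* = √(2DS/H) · √((H+B)/B).
√(2DS/H) = √(2 × 30,960 × 247 / 0.78) = 4428.092.
√((H+B)/B) = √((0.78+5.08)/5.08) = 1.0740.
Q* ≈ 4755.910.
S* = Q* · H/(H+B) = 4755.910 × 0.78/5.86 ≈ 633.039.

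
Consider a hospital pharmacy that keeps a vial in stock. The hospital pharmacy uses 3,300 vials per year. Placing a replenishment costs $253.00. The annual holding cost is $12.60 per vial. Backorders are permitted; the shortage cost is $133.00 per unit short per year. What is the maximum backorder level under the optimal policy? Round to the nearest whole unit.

With planned backorders, Q* = √(2DS/H) · √((H+B)/B).
√(2DS/H) = √(2 × 3,300 × 253 / 12.6) = 364.038.
√((H+B)/B) = √((12.6+133)/133) = 1.0463.
Q* ≈ 380.892.
S* = Q* · H/(H+B) = 380.892 × 12.6/145.6 ≈ 32.962.

S* ≈ 33 vials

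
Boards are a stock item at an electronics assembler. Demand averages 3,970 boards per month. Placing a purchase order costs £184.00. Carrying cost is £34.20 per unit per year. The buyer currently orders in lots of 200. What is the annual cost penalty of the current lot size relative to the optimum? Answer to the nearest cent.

Annual demand D = 3,970 × 12 = 47,640.
EOQ = √(2DS/H) = √(2 × 47,640 × 184 / 34.2) ≈ 715.97.
Cost at Q* = (D/Q*)S + (Q*/2)H = √(2DSH) ≈ £24,486.28.
Cost at Q = 200: (47,640/200)×184 + (200/2)×34.2 = £43,828.80 + £3,420.00 = £47,248.80.
Excess = £47,248.80 − £24,486.28 = £22,762.52.

Extra cost ≈ £22,762.52 per year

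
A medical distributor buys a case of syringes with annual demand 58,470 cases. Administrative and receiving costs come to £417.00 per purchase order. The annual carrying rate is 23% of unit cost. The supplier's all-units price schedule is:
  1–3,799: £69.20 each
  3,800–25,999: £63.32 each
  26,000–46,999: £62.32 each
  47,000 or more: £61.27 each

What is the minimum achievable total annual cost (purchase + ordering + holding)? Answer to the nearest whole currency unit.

Holding cost per unit per year at price C is H = 0.23·C.
Evaluate total cost at each tier's feasible EOQ or, if the EOQ is below the tier, at the tier's minimum quantity.
EOQ at £69.20 = 1750.4 (feasible in tier 1): TC = 58,470×£69.20 + (58,470/1750.4)×417 + (1750.4/2)×0.23×£69.20 = £4,073,983.07.
EOQ at £63.32 = 1829.8 < 3800, so use break Q=3800: TC = 58,470×£63.32 + (58,470/3800.0)×417 + (3800.0/2)×0.23×£63.32 = £3,736,407.55.
EOQ at £62.32 = 1844.5 < 26000, so use break Q=26000: TC = 58,470×£62.32 + (58,470/26000.0)×417 + (26000.0/2)×0.23×£62.32 = £3,831,124.97.
EOQ at £61.27 = 1860.2 < 47000, so use break Q=47000: TC = 58,470×£61.27 + (58,470/47000.0)×417 + (47000.0/2)×0.23×£61.27 = £3,914,140.02.
Lowest total cost among the candidates is at Q = 3800.0.

TC* ≈ £3,736,408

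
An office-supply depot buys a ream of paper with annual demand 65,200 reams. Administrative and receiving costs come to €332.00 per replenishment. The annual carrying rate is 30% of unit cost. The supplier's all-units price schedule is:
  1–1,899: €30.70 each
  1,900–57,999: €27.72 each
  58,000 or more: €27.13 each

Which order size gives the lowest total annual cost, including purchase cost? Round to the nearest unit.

Holding cost per unit per year at price C is H = 0.30·C.
Candidates are each tier's EOQ (if it falls in that tier) and each price-break quantity.
Tier 1 (€30.70): EOQ = 2168.1 exceeds tier's upper bound 1899, so this tier is dominated.
EOQ at €27.72 = 2281.7 (feasible in tier 2): TC = 65,200×€27.72 + (65,200/2281.7)×332 + (2281.7/2)×0.30×€27.72 = €1,826,318.27.
EOQ at €27.13 = 2306.3 < 58000, so use break Q=58000: TC = 65,200×€27.13 + (65,200/58000.0)×332 + (58000.0/2)×0.30×€27.13 = €2,005,280.21.
Lowest total cost is €1,826,318.27 at Q = 2281.7.

Q* ≈ 2,282 reams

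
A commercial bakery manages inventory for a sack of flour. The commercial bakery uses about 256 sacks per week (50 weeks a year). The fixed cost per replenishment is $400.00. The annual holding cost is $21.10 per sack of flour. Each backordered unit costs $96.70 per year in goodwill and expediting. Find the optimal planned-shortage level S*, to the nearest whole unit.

Annual demand D = 256 × 50 = 12,800.
With planned backorders, Q* = √(2DS/H) · √((H+B)/B).
√(2DS/H) = √(2 × 12,800 × 400 / 21.1) = 696.641.
√((H+B)/B) = √((21.1+96.7)/96.7) = 1.1037.
Q* ≈ 768.897.
S* = Q* · H/(H+B) = 768.897 × 21.1/117.8 ≈ 137.723.

S* ≈ 138 sacks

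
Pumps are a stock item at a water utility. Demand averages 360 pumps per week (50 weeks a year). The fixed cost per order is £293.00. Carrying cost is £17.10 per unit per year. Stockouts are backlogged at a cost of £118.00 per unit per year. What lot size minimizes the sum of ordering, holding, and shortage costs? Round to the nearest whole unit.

Q* ≈ 840 pumps

Annual demand D = 360 × 50 = 18,000.
With planned backorders, Q* = √(2DS/H) · √((H+B)/B).
√(2DS/H) = √(2 × 18,000 × 293 / 17.1) = 785.393.
√((H+B)/B) = √((17.1+118)/118) = 1.0700.
Q* ≈ 840.376.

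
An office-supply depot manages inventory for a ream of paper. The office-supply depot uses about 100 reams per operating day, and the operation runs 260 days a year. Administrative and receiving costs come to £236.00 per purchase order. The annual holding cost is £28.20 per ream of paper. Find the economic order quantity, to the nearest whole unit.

Q* ≈ 660 reams

Annual demand D = 100 × 260 = 26,000.
EOQ = √(2DS / H) = √(2 × 26,000 × 236 / 28.2).
= √(12,272,000 / 28.2) = √435,177.305 ≈ 659.680.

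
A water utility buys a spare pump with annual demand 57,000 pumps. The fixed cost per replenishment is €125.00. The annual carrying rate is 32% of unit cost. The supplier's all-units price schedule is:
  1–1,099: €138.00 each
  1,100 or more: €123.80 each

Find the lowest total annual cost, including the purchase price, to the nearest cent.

TC* ≈ €7,084,866.07

Holding cost per unit per year at price C is H = 0.32·C.
Evaluate total cost at each tier's feasible EOQ or, if the EOQ is below the tier, at the tier's minimum quantity.
EOQ at €138.00 = 568.1 (feasible in tier 1): TC = 57,000×€138.00 + (57,000/568.1)×125 + (568.1/2)×0.32×€138.00 = €7,891,085.45.
EOQ at €123.80 = 599.8 < 1100, so use break Q=1100: TC = 57,000×€123.80 + (57,000/1100.0)×125 + (1100.0/2)×0.32×€123.80 = €7,084,866.07.
Lowest total cost among the candidates is at Q = 1100.0.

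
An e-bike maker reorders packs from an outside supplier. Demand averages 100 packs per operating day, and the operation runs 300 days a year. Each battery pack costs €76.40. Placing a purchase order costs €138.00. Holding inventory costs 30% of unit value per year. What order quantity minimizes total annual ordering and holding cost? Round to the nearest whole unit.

Q* ≈ 601 packs

Annual demand D = 100 × 300 = 30,000.
Holding cost H = 0.30 × €76.40 = €22.9200 per unit per year.
EOQ = √(2DS / H) = √(2 × 30,000 × 138 / 22.92).
= √(8,280,000 / 22.92) = √361,256.5445 ≈ 601.046.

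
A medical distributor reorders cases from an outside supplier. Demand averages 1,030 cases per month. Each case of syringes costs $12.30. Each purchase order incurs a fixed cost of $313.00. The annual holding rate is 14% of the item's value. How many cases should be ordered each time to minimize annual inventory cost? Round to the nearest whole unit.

Q* ≈ 2,120 cases

Annual demand D = 1,030 × 12 = 12,360.
Holding cost H = 0.14 × $12.30 = $1.7220 per unit per year.
EOQ = √(2DS / H) = √(2 × 12,360 × 313 / 1.722).
= √(7,737,360 / 1.722) = √4,493,240.4181 ≈ 2119.726.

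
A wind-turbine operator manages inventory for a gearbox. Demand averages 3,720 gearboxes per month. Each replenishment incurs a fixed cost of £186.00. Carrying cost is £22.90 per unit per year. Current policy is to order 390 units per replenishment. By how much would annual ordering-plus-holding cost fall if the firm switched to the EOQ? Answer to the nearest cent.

Extra cost ≈ £6,254.60 per year

Annual demand D = 3,720 × 12 = 44,640.
EOQ = √(2DS/H) = √(2 × 44,640 × 186 / 22.9) ≈ 851.56.
Cost at Q* = (D/Q*)S + (Q*/2)H = √(2DSH) ≈ £19,500.75.
Cost at Q = 390: (44,640/390)×186 + (390/2)×22.9 = £21,289.85 + £4,465.50 = £25,755.35.
Excess = £25,755.35 − £19,500.75 = £6,254.60.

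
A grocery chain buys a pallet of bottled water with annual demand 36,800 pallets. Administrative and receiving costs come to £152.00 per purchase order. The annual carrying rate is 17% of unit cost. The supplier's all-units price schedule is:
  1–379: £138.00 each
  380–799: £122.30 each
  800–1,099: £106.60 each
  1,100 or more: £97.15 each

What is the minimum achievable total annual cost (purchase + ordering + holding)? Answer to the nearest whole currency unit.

TC* ≈ £3,589,289

Holding cost per unit per year at price C is H = 0.17·C.
Candidates are each tier's EOQ (if it falls in that tier) and each price-break quantity.
Tier 1 (£138.00): EOQ = 690.6 exceeds tier's upper bound 379, so this tier is dominated.
EOQ at £122.30 = 733.5 (feasible in tier 2): TC = 36,800×£122.30 + (36,800/733.5)×152 + (733.5/2)×0.17×£122.30 = £4,515,891.00.
EOQ at £106.60 = 785.7 < 800, so use break Q=800: TC = 36,800×£106.60 + (36,800/800.0)×152 + (800.0/2)×0.17×£106.60 = £3,937,120.80.
EOQ at £97.15 = 823.0 < 1100, so use break Q=1100: TC = 36,800×£97.15 + (36,800/1100.0)×152 + (1100.0/2)×0.17×£97.15 = £3,589,288.62.
Lowest total cost among the candidates is at Q = 1100.0.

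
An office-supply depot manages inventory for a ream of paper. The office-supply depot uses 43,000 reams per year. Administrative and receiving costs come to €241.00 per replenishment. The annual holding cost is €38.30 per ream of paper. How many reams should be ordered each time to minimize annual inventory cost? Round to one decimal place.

Q* ≈ 735.6 reams

EOQ = √(2DS / H) = √(2 × 43,000 × 241 / 38.3).
= √(20,726,000 / 38.3) = √541,148.8251 ≈ 735.628.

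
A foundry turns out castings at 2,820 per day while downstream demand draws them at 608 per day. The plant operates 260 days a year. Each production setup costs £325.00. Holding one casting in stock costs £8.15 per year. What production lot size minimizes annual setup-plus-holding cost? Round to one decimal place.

Annual demand D = 608 × 260 = 158,080.
Production build-up factor (1 − d/p) = 1 − 608/2,820 = 0.7844.
Q* = √(2DS / (H(1 − d/p))) = √(2 × 158,080 × 325 / (8.15 × 0.7844)).
= √(102,752,000 / 6.3928) ≈ 4009.113.

Q* ≈ 4,009.1 castings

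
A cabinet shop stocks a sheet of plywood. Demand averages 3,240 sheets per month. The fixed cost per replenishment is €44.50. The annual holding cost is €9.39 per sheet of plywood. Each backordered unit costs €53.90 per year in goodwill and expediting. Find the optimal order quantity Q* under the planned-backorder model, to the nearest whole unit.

Annual demand D = 3,240 × 12 = 38,880.
With planned backorders, Q* = √(2DS/H) · √((H+B)/B).
√(2DS/H) = √(2 × 38,880 × 44.5 / 9.39) = 607.051.
√((H+B)/B) = √((9.39+53.9)/53.9) = 1.0836.
Q* ≈ 657.807.

Q* ≈ 658 sheets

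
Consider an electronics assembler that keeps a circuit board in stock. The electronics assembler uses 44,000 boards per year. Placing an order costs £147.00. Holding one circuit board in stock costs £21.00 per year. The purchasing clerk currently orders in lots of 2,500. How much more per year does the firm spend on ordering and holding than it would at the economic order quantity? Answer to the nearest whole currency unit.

Extra cost ≈ £12,355 per year

EOQ = √(2DS/H) = √(2 × 44,000 × 147 / 21) ≈ 784.86.
Cost at Q* = (D/Q*)S + (Q*/2)H = √(2DSH) ≈ £16,481.99.
Cost at Q = 2,500: (44,000/2,500)×147 + (2,500/2)×21 = £2,587.20 + £26,250.00 = £28,837.20.
Excess = £28,837.20 − £16,481.99 = £12,355.21.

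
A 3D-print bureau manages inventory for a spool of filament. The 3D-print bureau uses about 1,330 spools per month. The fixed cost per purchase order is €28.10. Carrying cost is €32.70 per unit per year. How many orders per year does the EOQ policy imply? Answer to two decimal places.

N ≈ 96.37 orders per year

Annual demand D = 1,330 × 12 = 15,960.
The optimal lot size = √(2DS/H) = √(2 × 15,960 × 28.1 / 32.7) ≈ 165.62.
Orders per year = D / Q* = 15,960 / 165.62 ≈ 96.366.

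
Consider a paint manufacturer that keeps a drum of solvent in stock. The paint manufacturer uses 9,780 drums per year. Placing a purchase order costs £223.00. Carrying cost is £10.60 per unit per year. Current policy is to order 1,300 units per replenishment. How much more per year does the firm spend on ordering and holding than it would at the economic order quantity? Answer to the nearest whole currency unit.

Extra cost ≈ £1,768 per year

EOQ = √(2DS/H) = √(2 × 9,780 × 223 / 10.6) ≈ 641.48.
Cost at Q* = (D/Q*)S + (Q*/2)H = √(2DSH) ≈ £6,799.70.
Cost at Q = 1,300: (9,780/1,300)×223 + (1,300/2)×10.6 = £1,677.65 + £6,890.00 = £8,567.65.
Excess = £8,567.65 − £6,799.70 = £1,767.95.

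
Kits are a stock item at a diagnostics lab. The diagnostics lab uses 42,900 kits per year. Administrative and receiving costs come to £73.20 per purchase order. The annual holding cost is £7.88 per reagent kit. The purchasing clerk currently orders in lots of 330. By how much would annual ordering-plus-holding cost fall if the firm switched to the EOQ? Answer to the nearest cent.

Extra cost ≈ £3,781.23 per year

EOQ = √(2DS/H) = √(2 × 42,900 × 73.2 / 7.88) ≈ 892.76.
Cost at Q* = (D/Q*)S + (Q*/2)H = √(2DSH) ≈ £7,034.97.
Cost at Q = 330: (42,900/330)×73.2 + (330/2)×7.88 = £9,516.00 + £1,300.20 = £10,816.20.
Excess = £10,816.20 − £7,034.97 = £3,781.23.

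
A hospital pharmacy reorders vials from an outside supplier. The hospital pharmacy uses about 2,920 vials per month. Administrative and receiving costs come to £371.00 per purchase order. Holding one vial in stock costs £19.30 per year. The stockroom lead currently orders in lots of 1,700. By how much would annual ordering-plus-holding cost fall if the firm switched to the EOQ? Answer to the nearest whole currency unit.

Annual demand D = 2,920 × 12 = 35,040.
EOQ = √(2DS/H) = √(2 × 35,040 × 371 / 19.3) ≈ 1160.66.
Cost at Q* = (D/Q*)S + (Q*/2)H = √(2DSH) ≈ £22,400.75.
Cost at Q = 1,700: (35,040/1,700)×371 + (1,700/2)×19.3 = £7,646.96 + £16,405.00 = £24,051.96.
Excess = £24,051.96 − £22,400.75 = £1,651.21.

Extra cost ≈ £1,651 per year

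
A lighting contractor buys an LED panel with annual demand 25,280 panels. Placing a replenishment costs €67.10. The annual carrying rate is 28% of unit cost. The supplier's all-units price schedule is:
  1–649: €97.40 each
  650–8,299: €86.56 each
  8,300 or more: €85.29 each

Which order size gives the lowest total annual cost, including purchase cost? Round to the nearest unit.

Q* ≈ 650 panels

Holding cost per unit per year at price C is H = 0.28·C.
For each price level, check whether its EOQ is feasible; otherwise the best quantity at that price is the breakpoint.
EOQ at €97.40 = 352.7 (feasible in tier 1): TC = 25,280×€97.40 + (25,280/352.7)×67.1 + (352.7/2)×0.28×€97.40 = €2,471,890.85.
EOQ at €86.56 = 374.1 < 650, so use break Q=650: TC = 25,280×€86.56 + (25,280/650.0)×67.1 + (650.0/2)×0.28×€86.56 = €2,198,723.43.
EOQ at €85.29 = 376.9 < 8300, so use break Q=8300: TC = 25,280×€85.29 + (25,280/8300.0)×67.1 + (8300.0/2)×0.28×€85.29 = €2,255,442.55.
Lowest total cost is €2,198,723.43 at Q = 650.0.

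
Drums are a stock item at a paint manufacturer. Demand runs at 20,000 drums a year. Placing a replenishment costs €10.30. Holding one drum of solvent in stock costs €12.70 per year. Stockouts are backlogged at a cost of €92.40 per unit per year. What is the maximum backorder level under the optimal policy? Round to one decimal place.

S* ≈ 23.2 drums

With planned backorders, Q* = √(2DS/H) · √((H+B)/B).
√(2DS/H) = √(2 × 20,000 × 10.3 / 12.7) = 180.114.
√((H+B)/B) = √((12.7+92.4)/92.4) = 1.0665.
Q* ≈ 192.093.
S* = Q* · H/(H+B) = 192.093 × 12.7/105.1 ≈ 23.212.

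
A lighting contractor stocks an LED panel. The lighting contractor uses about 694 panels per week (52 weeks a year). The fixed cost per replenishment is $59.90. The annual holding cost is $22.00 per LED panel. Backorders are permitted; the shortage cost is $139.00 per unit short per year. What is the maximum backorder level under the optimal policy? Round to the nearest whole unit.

S* ≈ 65 panels

Annual demand D = 694 × 52 = 36,088.
With planned backorders, Q* = √(2DS/H) · √((H+B)/B).
√(2DS/H) = √(2 × 36,088 × 59.9 / 22) = 443.301.
√((H+B)/B) = √((22+139)/139) = 1.0762.
Q* ≈ 477.094.
S* = Q* · H/(H+B) = 477.094 × 22/161 ≈ 65.193.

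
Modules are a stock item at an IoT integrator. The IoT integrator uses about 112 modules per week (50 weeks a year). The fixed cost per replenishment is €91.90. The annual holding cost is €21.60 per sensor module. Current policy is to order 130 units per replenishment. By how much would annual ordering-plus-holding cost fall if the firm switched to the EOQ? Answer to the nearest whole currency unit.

Annual demand D = 112 × 50 = 5,600.
EOQ = √(2DS/H) = √(2 × 5,600 × 91.9 / 21.6) ≈ 218.29.
Cost at Q* = (D/Q*)S + (Q*/2)H = √(2DSH) ≈ €4,715.13.
Cost at Q = 130: (5,600/130)×91.9 + (130/2)×21.6 = €3,958.77 + €1,404.00 = €5,362.77.
Excess = €5,362.77 − €4,715.13 = €647.64.

Extra cost ≈ €648 per year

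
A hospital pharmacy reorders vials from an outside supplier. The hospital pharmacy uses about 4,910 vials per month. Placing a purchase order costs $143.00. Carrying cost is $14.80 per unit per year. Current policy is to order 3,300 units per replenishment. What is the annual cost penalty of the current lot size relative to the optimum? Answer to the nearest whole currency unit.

Annual demand D = 4,910 × 12 = 58,920.
EOQ = √(2DS/H) = √(2 × 58,920 × 143 / 14.8) ≈ 1067.05.
Cost at Q* = (D/Q*)S + (Q*/2)H = √(2DSH) ≈ $15,792.29.
Cost at Q = 3,300: (58,920/3,300)×143 + (3,300/2)×14.8 = $2,553.20 + $24,420.00 = $26,973.20.
Excess = $26,973.20 − $15,792.29 = $11,180.91.

Extra cost ≈ $11,181 per year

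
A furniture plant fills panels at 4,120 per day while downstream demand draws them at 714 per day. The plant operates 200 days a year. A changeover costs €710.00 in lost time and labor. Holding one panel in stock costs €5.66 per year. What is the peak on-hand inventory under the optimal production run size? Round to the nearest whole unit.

Annual demand D = 714 × 200 = 142,800.
Production build-up factor (1 − d/p) = 1 − 714/4,120 = 0.8267.
Q* = √(2DS / (H(1 − d/p))) = √(2 × 142,800 × 710 / (5.66 × 0.8267)).
= √(202,776,000 / 4.6791) ≈ 6583.038.
Maximum inventory = Q*(1 − d/p) = 6583.038 × 0.8267 ≈ 5442.191.

I_max ≈ 5,442 panels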